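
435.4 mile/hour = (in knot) 378.4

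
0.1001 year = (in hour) 876.9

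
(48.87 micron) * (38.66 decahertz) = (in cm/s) 1.889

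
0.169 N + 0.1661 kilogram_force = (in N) 1.798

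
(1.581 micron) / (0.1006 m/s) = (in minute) 2.619e-07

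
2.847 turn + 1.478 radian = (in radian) 19.37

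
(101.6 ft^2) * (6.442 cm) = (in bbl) 3.825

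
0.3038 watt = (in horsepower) 0.0004074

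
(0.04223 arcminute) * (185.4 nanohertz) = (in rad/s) 2.277e-12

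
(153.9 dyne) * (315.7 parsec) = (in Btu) 1.421e+13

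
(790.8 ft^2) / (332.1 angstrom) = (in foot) 7.258e+09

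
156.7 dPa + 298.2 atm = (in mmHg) 2.266e+05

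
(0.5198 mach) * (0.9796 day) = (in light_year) 1.583e-09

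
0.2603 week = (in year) 0.004992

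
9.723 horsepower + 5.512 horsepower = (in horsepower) 15.24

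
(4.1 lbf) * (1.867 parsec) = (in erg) 1.051e+25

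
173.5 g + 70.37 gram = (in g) 243.9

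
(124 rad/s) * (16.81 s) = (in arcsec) 4.299e+08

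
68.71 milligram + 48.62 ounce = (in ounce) 48.62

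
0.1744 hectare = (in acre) 0.431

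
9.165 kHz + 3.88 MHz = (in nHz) 3.889e+15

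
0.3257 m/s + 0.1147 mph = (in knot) 0.7328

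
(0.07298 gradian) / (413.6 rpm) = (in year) 8.393e-13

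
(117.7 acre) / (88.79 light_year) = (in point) 1.607e-09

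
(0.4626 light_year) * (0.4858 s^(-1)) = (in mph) 4.756e+15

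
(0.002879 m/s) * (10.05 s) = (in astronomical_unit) 1.934e-13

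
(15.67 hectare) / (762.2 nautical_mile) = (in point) 314.7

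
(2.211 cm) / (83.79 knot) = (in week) 8.481e-10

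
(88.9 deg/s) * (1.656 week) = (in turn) 2.473e+05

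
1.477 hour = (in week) 0.008792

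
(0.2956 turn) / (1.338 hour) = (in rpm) 0.003682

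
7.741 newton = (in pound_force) 1.74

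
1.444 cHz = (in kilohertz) 1.444e-05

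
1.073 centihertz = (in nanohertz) 1.073e+07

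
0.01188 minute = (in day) 8.25e-06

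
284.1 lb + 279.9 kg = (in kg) 408.8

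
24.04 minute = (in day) 0.01669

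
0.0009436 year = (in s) 2.976e+04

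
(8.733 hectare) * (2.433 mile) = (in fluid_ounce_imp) 1.203e+13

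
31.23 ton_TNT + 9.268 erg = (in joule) 1.307e+11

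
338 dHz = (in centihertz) 3380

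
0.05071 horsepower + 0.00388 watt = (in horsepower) 0.05072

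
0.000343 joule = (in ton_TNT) 8.198e-14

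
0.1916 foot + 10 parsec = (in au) 2.063e+06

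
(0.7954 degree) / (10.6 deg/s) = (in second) 0.07504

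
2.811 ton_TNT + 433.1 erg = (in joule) 1.176e+10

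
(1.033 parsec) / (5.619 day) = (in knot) 1.276e+11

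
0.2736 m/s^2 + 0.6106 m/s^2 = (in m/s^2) 0.8842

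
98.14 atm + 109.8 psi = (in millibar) 1.07e+05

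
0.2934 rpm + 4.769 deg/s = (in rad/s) 0.114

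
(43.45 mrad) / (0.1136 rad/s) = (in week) 6.324e-07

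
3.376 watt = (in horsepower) 0.004527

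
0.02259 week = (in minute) 227.7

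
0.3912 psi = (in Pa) 2697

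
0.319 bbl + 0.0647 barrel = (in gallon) 16.12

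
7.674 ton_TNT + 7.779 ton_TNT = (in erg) 6.466e+17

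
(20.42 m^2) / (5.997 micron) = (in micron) 3.405e+12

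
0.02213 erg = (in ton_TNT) 5.289e-19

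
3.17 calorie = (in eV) 8.278e+19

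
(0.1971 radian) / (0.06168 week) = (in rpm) 5.045e-05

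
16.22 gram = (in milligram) 1.622e+04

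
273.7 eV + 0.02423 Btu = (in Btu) 0.02423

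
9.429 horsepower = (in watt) 7031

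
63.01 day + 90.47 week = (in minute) 1.003e+06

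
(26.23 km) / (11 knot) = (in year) 0.000147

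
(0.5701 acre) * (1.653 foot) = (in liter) 1.162e+06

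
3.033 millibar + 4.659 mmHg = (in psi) 0.1341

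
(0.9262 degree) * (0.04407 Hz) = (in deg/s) 0.04082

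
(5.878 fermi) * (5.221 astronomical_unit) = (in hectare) 4.591e-07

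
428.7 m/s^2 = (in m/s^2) 428.7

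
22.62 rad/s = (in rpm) 216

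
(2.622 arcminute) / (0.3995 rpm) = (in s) 0.01823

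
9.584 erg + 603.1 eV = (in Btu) 9.084e-10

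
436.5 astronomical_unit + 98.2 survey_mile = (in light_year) 0.006902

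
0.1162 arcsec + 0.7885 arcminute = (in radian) 0.0002299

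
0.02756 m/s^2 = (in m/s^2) 0.02756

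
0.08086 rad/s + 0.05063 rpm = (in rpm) 0.8228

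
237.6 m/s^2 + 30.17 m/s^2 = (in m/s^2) 267.8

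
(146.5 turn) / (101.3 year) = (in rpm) 2.752e-06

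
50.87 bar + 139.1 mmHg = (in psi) 740.5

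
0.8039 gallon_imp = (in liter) 3.655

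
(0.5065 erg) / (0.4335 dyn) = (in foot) 0.03833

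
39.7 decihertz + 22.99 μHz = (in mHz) 3970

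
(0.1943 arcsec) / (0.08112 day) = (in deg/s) 7.701e-09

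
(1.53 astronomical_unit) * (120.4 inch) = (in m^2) 7e+11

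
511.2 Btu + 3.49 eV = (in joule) 5.393e+05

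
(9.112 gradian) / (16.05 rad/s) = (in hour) 2.477e-06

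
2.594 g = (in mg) 2594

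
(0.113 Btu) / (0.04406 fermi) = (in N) 2.706e+18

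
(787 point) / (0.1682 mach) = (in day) 5.611e-08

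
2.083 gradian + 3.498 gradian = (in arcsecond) 1.808e+04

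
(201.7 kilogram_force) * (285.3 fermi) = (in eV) 3.522e+09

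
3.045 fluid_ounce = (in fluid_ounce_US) 3.045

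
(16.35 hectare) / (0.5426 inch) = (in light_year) 1.254e-09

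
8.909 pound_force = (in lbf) 8.909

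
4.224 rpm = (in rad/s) 0.4423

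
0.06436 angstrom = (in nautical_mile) 3.475e-15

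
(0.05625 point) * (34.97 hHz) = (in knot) 0.1349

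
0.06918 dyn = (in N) 6.918e-07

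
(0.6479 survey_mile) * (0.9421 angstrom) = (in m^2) 9.823e-08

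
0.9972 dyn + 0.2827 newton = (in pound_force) 0.06356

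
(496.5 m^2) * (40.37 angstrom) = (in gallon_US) 0.0005295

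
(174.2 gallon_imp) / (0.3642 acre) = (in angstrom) 5.373e+06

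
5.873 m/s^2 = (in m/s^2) 5.873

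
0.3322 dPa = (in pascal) 0.03322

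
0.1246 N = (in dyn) 1.246e+04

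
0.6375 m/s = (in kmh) 2.295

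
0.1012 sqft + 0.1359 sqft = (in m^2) 0.02203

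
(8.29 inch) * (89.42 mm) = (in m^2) 0.01883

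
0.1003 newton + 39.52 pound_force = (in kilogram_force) 17.94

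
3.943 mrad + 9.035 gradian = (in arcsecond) 3.009e+04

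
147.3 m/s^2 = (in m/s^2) 147.3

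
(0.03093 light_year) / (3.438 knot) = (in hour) 4.596e+10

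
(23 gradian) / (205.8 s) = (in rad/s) 0.001756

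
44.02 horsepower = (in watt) 3.283e+04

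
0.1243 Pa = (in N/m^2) 0.1243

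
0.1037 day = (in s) 8960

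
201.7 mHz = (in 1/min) 12.1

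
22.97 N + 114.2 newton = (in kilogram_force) 13.99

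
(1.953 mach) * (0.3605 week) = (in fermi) 1.45e+23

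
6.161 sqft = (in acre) 0.0001414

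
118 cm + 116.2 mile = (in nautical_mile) 101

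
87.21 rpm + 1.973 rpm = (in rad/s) 9.339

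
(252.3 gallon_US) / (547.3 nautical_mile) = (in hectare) 9.422e-11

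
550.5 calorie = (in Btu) 2.183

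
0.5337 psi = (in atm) 0.03632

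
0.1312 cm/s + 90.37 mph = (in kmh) 145.4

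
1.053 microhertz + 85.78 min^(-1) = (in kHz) 0.00143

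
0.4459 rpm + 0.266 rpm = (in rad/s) 0.07455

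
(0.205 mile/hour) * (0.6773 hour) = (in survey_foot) 733.1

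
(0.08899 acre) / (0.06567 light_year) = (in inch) 2.282e-11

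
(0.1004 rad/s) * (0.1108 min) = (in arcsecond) 1.377e+05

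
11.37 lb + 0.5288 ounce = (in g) 5172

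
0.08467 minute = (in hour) 0.001411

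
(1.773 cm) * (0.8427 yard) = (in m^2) 0.01366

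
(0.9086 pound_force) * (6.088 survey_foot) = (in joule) 7.5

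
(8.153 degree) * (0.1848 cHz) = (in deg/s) 0.01507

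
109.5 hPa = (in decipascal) 1.095e+05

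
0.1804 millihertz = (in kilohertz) 1.804e-07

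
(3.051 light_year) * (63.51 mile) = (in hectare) 2.95e+17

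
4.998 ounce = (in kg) 0.1417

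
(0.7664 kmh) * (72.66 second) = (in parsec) 5.013e-16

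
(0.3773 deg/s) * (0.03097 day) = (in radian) 17.62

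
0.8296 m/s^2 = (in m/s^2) 0.8296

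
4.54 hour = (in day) 0.1892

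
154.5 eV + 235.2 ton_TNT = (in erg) 9.841e+18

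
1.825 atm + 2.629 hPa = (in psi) 26.86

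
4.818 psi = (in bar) 0.3322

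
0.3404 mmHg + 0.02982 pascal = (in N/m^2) 45.41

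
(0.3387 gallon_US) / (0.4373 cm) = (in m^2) 0.2932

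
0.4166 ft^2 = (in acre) 9.564e-06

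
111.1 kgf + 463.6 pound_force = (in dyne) 3.152e+08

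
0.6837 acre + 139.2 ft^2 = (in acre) 0.6869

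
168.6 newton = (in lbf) 37.9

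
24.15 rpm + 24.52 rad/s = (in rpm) 258.3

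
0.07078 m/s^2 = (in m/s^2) 0.07078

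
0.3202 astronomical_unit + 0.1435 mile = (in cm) 4.79e+12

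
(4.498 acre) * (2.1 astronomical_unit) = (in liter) 5.718e+18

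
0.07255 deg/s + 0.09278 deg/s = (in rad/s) 0.002886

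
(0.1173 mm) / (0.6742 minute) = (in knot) 5.637e-06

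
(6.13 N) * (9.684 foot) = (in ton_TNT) 4.325e-09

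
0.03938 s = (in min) 0.0006563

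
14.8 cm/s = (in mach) 0.0004347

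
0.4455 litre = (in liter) 0.4455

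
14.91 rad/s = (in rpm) 142.4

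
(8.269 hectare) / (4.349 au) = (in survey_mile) 7.897e-11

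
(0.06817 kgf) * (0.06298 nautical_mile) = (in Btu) 0.07391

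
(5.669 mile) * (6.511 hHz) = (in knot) 1.155e+07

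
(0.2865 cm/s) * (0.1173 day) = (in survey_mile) 0.01804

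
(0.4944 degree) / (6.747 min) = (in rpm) 0.0002035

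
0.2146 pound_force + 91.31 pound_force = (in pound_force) 91.52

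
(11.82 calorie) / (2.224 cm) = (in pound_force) 499.9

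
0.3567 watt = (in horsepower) 0.0004783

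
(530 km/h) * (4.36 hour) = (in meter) 2.311e+06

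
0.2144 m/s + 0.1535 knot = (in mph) 0.6562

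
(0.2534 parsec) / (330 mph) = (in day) 6.135e+08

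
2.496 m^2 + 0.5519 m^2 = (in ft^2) 32.81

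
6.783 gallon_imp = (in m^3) 0.03084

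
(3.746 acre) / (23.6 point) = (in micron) 1.821e+12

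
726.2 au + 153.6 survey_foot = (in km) 1.086e+11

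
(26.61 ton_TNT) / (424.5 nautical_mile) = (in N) 1.416e+05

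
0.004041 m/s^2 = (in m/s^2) 0.004041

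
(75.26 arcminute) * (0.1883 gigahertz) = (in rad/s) 4.122e+06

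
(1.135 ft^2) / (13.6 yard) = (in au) 5.668e-14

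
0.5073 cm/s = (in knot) 0.009861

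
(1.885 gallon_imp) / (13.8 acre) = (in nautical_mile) 8.285e-11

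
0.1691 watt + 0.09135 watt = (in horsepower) 0.0003493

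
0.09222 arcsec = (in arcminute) 0.001537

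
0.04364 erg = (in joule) 4.364e-09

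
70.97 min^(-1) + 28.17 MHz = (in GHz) 0.02817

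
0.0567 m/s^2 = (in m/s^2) 0.0567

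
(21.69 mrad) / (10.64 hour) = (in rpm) 5.407e-06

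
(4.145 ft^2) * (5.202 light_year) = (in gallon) 5.007e+18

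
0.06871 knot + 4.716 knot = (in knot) 4.785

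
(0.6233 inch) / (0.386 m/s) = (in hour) 1.139e-05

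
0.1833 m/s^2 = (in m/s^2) 0.1833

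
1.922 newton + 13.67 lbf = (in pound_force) 14.1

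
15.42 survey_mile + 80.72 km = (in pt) 2.992e+08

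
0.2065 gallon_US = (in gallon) 0.2065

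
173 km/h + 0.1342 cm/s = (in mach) 0.1411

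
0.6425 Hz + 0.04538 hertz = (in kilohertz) 0.0006879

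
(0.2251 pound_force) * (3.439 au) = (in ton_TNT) 123.1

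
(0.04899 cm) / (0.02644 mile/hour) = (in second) 0.04145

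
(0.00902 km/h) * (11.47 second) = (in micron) 2.874e+04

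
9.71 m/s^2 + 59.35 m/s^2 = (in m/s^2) 69.06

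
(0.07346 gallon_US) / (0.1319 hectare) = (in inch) 8.3e-06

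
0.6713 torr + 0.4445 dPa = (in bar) 0.0008954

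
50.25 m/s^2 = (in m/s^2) 50.25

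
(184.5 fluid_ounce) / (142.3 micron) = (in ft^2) 412.7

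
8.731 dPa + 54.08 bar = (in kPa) 5408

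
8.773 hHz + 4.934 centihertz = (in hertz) 877.3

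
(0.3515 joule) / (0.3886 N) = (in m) 0.9045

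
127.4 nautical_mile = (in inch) 9.289e+06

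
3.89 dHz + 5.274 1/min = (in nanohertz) 4.769e+08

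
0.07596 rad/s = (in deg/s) 4.352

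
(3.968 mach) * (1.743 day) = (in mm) 2.035e+11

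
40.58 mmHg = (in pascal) 5410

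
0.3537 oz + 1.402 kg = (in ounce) 49.81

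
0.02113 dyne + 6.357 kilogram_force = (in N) 62.34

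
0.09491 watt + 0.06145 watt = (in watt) 0.1564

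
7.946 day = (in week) 1.135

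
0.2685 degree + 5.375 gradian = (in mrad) 89.12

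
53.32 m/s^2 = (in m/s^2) 53.32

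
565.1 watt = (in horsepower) 0.7578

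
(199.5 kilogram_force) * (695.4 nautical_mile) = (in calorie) 6.022e+08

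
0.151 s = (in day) 1.748e-06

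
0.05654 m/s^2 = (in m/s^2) 0.05654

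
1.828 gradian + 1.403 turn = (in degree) 506.7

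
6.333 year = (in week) 330.2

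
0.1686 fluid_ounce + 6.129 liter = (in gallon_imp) 1.349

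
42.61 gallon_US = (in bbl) 1.015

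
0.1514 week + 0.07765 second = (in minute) 1526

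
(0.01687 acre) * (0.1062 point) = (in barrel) 0.01609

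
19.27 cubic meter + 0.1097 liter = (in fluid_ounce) 6.516e+05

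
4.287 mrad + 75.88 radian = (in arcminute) 2.609e+05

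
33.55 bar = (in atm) 33.11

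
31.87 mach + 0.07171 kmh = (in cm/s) 1.085e+06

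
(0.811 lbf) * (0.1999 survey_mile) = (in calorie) 277.4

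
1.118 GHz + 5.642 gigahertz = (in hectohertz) 6.76e+07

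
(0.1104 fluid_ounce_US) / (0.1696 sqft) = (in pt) 0.5874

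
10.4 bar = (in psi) 150.8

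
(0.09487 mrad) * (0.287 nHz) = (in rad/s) 2.723e-14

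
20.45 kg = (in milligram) 2.045e+07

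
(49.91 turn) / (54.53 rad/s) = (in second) 5.751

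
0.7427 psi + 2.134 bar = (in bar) 2.185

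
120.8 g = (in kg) 0.1208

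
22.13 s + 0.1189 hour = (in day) 0.00521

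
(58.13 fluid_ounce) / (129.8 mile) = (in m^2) 8.23e-09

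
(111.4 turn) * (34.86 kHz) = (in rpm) 2.33e+08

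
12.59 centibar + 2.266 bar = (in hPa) 2392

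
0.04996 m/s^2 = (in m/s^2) 0.04996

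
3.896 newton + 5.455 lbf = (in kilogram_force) 2.872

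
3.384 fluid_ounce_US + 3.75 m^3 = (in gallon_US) 990.7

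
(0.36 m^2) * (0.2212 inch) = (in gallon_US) 0.5343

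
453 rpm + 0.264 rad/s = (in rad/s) 47.7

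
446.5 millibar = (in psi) 6.476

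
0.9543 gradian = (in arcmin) 51.53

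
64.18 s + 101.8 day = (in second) 8.796e+06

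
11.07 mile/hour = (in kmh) 17.82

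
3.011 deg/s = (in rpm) 0.5018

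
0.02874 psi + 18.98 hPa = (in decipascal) 2.096e+04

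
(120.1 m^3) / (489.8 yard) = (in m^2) 0.2682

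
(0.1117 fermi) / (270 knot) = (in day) 9.308e-24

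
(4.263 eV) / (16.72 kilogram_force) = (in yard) 4.555e-21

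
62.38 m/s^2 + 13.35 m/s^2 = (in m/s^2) 75.73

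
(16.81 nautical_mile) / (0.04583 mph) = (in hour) 422.1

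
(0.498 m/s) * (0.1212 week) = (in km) 36.5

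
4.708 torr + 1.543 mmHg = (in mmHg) 6.251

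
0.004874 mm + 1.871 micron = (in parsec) 2.186e-22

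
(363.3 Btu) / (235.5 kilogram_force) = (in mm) 1.66e+05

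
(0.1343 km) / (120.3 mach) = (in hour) 9.107e-07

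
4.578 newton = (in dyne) 4.578e+05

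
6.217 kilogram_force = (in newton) 60.97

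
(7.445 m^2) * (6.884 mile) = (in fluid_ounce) 2.789e+09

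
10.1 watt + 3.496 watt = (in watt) 13.6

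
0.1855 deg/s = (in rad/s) 0.003238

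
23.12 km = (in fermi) 2.312e+19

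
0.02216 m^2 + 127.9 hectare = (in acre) 316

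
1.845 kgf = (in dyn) 1.809e+06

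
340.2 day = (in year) 0.9321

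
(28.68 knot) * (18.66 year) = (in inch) 3.418e+11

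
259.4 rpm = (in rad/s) 27.16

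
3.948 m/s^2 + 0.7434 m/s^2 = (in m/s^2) 4.691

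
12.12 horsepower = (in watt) 9038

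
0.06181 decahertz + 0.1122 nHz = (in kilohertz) 0.0006181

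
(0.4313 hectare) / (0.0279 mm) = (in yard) 1.691e+08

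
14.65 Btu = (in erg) 1.546e+11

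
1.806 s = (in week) 2.986e-06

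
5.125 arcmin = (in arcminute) 5.125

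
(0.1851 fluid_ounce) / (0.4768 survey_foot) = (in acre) 9.308e-09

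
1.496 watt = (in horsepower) 0.002006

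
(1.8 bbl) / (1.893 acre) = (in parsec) 1.211e-21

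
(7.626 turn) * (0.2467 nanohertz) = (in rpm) 1.129e-07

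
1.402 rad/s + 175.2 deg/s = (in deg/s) 255.5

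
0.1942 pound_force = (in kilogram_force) 0.08809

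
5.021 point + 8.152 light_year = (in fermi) 7.712e+31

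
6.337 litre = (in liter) 6.337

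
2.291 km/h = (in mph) 1.424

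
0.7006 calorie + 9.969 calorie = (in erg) 4.464e+08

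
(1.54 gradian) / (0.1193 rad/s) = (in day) 2.347e-06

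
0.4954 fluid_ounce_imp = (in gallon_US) 0.003718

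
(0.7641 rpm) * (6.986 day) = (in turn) 7687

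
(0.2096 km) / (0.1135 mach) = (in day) 6.277e-05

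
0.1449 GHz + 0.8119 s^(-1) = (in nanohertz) 1.449e+17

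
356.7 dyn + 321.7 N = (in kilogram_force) 32.8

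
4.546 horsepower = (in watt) 3390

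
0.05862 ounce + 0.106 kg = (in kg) 0.1077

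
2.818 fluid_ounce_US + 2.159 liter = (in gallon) 0.5924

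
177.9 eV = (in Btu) 2.702e-20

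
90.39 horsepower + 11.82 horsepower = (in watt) 7.622e+04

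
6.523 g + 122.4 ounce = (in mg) 3.477e+06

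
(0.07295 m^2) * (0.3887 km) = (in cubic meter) 28.36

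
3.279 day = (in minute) 4722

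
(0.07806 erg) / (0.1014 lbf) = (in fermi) 1.731e+07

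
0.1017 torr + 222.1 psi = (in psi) 222.1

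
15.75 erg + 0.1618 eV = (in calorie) 3.764e-07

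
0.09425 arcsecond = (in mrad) 0.0004569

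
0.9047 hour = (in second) 3257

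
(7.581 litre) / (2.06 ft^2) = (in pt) 112.3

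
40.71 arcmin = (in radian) 0.01184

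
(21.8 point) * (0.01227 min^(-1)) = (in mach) 4.619e-09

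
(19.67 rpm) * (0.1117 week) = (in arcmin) 4.784e+08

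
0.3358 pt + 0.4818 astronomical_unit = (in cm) 7.208e+12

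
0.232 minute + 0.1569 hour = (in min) 9.646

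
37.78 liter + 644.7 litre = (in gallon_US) 180.3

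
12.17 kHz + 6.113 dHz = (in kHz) 12.17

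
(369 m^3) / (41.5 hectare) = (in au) 5.944e-15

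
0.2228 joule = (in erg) 2.228e+06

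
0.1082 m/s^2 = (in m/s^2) 0.1082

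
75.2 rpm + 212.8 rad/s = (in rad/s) 220.7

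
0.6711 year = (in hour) 5879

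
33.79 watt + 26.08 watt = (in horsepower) 0.08029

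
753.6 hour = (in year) 0.08603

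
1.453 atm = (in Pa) 1.472e+05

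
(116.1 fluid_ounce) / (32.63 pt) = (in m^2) 0.2983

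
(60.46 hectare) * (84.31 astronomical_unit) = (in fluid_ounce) 2.579e+23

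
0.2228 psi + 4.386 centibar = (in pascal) 5922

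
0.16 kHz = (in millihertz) 1.6e+05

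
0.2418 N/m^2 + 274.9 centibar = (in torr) 2062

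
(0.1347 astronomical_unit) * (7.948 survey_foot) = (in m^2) 4.882e+10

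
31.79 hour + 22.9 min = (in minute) 1930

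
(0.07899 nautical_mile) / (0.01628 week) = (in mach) 4.363e-05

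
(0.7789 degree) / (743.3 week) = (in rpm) 2.888e-10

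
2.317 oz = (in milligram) 6.569e+04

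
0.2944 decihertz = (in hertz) 0.02944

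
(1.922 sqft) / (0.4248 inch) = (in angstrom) 1.655e+11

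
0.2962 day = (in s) 2.559e+04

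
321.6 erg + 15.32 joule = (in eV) 9.562e+19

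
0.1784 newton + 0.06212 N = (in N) 0.2405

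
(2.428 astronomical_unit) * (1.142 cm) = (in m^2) 4.148e+09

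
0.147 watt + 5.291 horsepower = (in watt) 3946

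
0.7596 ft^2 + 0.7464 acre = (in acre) 0.7464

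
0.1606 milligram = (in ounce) 5.665e-06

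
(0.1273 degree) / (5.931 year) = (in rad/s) 1.188e-11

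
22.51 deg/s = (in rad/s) 0.3929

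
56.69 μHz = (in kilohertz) 5.669e-08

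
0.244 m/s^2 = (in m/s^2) 0.244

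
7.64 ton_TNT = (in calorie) 7.64e+09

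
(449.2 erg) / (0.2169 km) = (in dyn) 0.02071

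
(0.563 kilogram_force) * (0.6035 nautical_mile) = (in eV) 3.852e+22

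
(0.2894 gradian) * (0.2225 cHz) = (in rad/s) 1.011e-05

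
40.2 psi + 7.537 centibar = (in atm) 2.81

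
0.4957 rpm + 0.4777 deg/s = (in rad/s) 0.06025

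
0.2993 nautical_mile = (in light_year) 5.859e-14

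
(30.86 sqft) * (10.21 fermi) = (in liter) 2.927e-11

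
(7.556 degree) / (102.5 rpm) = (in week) 2.031e-08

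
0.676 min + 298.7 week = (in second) 1.807e+08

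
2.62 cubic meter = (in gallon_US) 692.1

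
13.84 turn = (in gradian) 5536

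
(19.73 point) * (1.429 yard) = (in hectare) 9.095e-07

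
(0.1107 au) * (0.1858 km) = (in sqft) 3.312e+13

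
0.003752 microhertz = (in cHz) 3.752e-07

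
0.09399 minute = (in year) 1.788e-07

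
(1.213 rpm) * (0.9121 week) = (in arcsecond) 1.445e+10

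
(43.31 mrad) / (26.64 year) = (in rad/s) 5.155e-11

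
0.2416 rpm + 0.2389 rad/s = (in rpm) 2.523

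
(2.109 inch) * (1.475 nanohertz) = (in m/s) 7.901e-11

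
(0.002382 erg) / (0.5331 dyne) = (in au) 2.987e-16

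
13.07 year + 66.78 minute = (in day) 4771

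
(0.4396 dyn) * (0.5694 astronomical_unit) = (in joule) 3.745e+05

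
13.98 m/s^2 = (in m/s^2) 13.98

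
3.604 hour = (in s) 1.297e+04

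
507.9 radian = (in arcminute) 1.746e+06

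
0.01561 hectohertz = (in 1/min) 93.66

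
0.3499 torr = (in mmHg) 0.3499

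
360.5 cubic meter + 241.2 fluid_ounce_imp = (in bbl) 2268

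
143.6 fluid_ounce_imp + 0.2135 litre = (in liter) 4.294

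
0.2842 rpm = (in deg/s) 1.705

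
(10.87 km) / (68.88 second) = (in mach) 0.4635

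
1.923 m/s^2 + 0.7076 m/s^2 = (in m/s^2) 2.631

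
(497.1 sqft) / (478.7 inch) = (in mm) 3798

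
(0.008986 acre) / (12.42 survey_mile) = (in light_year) 1.923e-19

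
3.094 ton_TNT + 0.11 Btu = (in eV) 8.08e+28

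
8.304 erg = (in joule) 8.304e-07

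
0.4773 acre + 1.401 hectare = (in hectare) 1.594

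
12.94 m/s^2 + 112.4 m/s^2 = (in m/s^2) 125.3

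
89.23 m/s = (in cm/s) 8923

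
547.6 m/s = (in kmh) 1971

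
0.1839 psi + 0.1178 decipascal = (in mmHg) 9.51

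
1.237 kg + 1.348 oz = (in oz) 44.98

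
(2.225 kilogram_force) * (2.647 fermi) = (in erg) 5.776e-07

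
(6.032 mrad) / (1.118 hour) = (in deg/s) 8.587e-05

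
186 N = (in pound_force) 41.81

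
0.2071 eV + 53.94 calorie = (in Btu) 0.2139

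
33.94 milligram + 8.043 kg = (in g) 8043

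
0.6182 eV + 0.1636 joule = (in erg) 1.636e+06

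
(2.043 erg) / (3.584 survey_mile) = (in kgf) 3.612e-12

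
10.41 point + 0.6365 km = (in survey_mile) 0.3955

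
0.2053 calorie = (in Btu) 0.0008142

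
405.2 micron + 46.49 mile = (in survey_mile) 46.49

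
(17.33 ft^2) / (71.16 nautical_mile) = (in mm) 0.01222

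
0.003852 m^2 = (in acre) 9.518e-07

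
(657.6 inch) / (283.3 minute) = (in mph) 0.002198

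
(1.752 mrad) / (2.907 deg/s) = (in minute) 0.0005755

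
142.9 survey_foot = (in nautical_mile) 0.02352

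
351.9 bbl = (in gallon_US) 1.478e+04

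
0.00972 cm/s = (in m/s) 9.72e-05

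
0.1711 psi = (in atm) 0.01164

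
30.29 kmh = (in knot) 16.36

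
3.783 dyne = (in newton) 3.783e-05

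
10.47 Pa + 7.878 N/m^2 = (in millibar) 0.1835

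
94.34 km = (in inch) 3.714e+06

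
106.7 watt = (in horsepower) 0.1431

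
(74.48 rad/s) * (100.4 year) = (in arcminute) 8.107e+14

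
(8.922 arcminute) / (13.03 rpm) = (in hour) 5.283e-07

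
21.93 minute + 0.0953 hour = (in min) 27.65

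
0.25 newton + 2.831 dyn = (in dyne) 2.5e+04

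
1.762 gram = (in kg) 0.001762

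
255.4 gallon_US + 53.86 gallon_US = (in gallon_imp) 257.5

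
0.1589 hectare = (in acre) 0.3927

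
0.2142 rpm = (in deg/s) 1.285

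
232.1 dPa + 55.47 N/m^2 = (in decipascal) 786.8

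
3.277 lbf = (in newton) 14.58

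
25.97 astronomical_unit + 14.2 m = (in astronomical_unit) 25.97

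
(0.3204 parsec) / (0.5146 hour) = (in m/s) 5.337e+12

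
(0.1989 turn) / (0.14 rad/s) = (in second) 8.927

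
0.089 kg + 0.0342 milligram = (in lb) 0.1962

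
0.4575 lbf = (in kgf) 0.2075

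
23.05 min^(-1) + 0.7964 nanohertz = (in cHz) 38.42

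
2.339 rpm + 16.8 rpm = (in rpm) 19.14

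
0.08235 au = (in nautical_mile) 6.652e+06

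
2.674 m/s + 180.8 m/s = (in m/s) 183.5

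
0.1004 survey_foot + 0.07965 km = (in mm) 7.968e+04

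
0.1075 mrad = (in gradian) 0.006844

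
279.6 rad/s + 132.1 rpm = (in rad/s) 293.4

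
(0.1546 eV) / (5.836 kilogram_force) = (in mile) 2.689e-25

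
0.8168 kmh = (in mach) 0.0006663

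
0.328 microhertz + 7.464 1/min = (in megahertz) 1.244e-07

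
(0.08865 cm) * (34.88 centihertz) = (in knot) 0.0006011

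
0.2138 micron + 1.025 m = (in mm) 1025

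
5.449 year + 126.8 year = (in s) 4.171e+09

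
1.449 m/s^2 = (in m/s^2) 1.449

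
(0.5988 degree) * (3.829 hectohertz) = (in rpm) 38.21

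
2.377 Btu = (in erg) 2.508e+10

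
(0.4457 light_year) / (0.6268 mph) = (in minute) 2.508e+14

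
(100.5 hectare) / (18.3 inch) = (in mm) 2.162e+09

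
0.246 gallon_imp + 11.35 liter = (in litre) 12.47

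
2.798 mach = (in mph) 2131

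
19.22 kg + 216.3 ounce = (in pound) 55.89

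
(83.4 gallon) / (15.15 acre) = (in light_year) 5.443e-22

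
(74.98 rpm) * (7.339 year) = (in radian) 1.817e+09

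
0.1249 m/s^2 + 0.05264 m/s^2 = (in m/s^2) 0.1775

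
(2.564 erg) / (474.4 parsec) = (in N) 1.752e-26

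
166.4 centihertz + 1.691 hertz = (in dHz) 33.55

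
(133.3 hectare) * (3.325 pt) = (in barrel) 9835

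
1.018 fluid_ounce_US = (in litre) 0.03011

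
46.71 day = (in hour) 1121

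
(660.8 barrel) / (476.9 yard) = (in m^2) 0.2409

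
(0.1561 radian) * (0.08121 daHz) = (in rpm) 1.211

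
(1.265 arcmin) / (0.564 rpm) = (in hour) 1.731e-06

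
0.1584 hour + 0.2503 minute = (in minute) 9.754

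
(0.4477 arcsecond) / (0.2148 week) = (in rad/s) 1.671e-11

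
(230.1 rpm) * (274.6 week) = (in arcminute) 1.376e+13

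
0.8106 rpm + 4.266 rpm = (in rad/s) 0.5316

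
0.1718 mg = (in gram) 0.0001718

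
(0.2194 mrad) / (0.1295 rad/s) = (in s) 0.001694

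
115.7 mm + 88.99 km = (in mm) 8.899e+07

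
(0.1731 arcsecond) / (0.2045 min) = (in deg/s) 3.919e-06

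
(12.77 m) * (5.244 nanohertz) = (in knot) 1.302e-07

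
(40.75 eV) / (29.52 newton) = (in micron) 2.212e-13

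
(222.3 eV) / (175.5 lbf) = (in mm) 4.562e-17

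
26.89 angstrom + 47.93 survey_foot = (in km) 0.01461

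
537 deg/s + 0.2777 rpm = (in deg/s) 538.7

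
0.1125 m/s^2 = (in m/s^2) 0.1125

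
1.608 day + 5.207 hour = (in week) 0.2607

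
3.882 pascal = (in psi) 0.000563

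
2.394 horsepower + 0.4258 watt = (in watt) 1786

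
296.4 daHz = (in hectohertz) 29.64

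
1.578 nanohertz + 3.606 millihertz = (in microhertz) 3606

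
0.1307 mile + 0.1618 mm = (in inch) 8281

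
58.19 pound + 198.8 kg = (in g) 2.252e+05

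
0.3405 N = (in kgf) 0.03472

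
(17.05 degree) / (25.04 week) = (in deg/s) 1.126e-06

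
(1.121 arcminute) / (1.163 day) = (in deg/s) 1.859e-07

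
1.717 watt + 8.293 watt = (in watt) 10.01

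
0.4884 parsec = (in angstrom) 1.507e+26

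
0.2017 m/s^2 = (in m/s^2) 0.2017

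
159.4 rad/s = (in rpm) 1522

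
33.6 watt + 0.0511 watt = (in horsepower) 0.04513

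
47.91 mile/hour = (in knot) 41.63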